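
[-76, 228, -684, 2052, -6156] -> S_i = -76*-3^i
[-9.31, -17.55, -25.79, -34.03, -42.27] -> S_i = -9.31 + -8.24*i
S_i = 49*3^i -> [49, 147, 441, 1323, 3969]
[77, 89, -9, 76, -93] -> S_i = Random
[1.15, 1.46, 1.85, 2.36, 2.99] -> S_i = 1.15*1.27^i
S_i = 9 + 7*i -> [9, 16, 23, 30, 37]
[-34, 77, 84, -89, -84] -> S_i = Random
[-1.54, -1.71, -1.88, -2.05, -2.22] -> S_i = -1.54 + -0.17*i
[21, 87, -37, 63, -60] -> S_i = Random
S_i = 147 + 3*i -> [147, 150, 153, 156, 159]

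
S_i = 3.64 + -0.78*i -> [3.64, 2.86, 2.08, 1.3, 0.52]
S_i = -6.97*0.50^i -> [-6.97, -3.48, -1.74, -0.87, -0.44]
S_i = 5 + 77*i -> [5, 82, 159, 236, 313]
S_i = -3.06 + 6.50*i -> [-3.06, 3.44, 9.94, 16.44, 22.94]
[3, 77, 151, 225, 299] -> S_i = 3 + 74*i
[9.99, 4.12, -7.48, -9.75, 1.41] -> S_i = Random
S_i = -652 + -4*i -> [-652, -656, -660, -664, -668]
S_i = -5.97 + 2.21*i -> [-5.97, -3.76, -1.55, 0.66, 2.87]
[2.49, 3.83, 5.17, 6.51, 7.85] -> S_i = 2.49 + 1.34*i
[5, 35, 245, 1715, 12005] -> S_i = 5*7^i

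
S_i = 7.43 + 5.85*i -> [7.43, 13.28, 19.13, 24.98, 30.83]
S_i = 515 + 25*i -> [515, 540, 565, 590, 615]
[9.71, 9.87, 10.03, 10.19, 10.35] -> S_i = 9.71 + 0.16*i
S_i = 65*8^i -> [65, 520, 4160, 33280, 266240]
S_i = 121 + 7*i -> [121, 128, 135, 142, 149]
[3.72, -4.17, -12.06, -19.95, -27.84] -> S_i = 3.72 + -7.89*i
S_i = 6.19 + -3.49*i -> [6.19, 2.7, -0.79, -4.28, -7.77]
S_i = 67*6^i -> [67, 402, 2412, 14472, 86832]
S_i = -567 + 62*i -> [-567, -505, -443, -381, -319]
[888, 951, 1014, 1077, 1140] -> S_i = 888 + 63*i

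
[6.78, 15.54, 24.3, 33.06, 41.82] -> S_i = 6.78 + 8.76*i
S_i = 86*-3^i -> [86, -258, 774, -2322, 6966]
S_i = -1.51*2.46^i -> [-1.51, -3.71, -9.14, -22.48, -55.3]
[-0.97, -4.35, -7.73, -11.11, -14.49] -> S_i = -0.97 + -3.38*i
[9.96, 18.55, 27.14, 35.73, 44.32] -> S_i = 9.96 + 8.59*i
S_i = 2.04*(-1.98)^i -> [2.04, -4.04, 8.0, -15.84, 31.35]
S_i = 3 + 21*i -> [3, 24, 45, 66, 87]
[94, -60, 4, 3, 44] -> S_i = Random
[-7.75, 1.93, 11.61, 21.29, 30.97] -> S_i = -7.75 + 9.68*i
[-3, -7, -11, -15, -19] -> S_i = -3 + -4*i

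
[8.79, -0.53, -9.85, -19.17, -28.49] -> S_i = 8.79 + -9.32*i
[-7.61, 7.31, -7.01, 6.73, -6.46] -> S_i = -7.61*(-0.96)^i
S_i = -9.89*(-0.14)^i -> [-9.89, 1.38, -0.19, 0.03, -0.0]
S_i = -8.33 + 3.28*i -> [-8.33, -5.05, -1.77, 1.51, 4.79]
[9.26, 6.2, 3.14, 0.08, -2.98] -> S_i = 9.26 + -3.06*i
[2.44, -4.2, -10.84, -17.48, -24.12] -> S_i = 2.44 + -6.64*i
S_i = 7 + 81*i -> [7, 88, 169, 250, 331]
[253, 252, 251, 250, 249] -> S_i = 253 + -1*i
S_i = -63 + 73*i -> [-63, 10, 83, 156, 229]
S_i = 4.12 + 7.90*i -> [4.12, 12.02, 19.92, 27.82, 35.72]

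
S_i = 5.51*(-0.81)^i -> [5.51, -4.46, 3.62, -2.93, 2.37]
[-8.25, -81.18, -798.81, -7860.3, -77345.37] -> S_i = -8.25*9.84^i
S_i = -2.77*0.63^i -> [-2.77, -1.75, -1.1, -0.69, -0.44]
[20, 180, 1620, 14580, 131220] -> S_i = 20*9^i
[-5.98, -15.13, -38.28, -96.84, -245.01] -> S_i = -5.98*2.53^i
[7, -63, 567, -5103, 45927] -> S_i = 7*-9^i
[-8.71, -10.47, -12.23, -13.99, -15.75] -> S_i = -8.71 + -1.76*i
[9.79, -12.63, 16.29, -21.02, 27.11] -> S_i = 9.79*(-1.29)^i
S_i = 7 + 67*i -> [7, 74, 141, 208, 275]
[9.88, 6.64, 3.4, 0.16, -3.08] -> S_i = 9.88 + -3.24*i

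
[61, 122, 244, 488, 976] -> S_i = 61*2^i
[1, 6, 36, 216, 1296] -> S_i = 1*6^i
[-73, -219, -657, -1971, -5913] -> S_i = -73*3^i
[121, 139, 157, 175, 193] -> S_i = 121 + 18*i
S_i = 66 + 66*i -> [66, 132, 198, 264, 330]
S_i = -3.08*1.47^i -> [-3.08, -4.53, -6.66, -9.78, -14.38]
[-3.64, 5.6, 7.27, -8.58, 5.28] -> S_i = Random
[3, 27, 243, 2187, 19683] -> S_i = 3*9^i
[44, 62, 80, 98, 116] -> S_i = 44 + 18*i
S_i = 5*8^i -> [5, 40, 320, 2560, 20480]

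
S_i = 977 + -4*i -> [977, 973, 969, 965, 961]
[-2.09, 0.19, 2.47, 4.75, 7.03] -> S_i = -2.09 + 2.28*i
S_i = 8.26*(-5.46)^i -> [8.26, -45.1, 246.24, -1344.49, 7340.92]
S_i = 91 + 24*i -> [91, 115, 139, 163, 187]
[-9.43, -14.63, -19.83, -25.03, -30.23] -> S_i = -9.43 + -5.20*i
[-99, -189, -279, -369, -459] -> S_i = -99 + -90*i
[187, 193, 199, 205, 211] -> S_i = 187 + 6*i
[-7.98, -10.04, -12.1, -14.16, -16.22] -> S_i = -7.98 + -2.06*i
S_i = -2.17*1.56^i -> [-2.17, -3.39, -5.28, -8.24, -12.85]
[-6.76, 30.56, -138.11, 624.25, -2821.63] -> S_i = -6.76*(-4.52)^i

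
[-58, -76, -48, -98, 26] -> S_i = Random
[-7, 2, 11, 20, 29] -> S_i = -7 + 9*i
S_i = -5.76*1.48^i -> [-5.76, -8.52, -12.62, -18.67, -27.64]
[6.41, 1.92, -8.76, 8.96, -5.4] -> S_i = Random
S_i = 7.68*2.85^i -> [7.68, 21.89, 62.38, 177.79, 506.69]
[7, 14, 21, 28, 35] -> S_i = 7 + 7*i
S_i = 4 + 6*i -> [4, 10, 16, 22, 28]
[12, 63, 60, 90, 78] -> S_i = Random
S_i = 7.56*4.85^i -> [7.56, 36.67, 177.83, 862.48, 4183.01]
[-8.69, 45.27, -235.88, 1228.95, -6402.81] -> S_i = -8.69*(-5.21)^i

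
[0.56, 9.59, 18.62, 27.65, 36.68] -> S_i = 0.56 + 9.03*i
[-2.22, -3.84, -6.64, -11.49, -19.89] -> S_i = -2.22*1.73^i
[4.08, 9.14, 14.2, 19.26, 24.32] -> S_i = 4.08 + 5.06*i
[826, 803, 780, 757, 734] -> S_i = 826 + -23*i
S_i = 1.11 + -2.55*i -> [1.11, -1.44, -3.99, -6.54, -9.09]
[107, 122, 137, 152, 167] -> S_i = 107 + 15*i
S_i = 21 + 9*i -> [21, 30, 39, 48, 57]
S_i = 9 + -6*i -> [9, 3, -3, -9, -15]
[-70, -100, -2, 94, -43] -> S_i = Random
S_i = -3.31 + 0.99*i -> [-3.31, -2.32, -1.33, -0.34, 0.65]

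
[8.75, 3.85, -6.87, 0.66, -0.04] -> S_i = Random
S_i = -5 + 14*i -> [-5, 9, 23, 37, 51]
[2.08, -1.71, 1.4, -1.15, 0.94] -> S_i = 2.08*(-0.82)^i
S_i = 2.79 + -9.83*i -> [2.79, -7.04, -16.87, -26.7, -36.53]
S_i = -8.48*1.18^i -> [-8.48, -10.01, -11.81, -13.93, -16.44]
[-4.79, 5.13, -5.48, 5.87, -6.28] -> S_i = -4.79*(-1.07)^i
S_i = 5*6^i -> [5, 30, 180, 1080, 6480]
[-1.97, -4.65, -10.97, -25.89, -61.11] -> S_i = -1.97*2.36^i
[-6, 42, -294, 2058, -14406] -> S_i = -6*-7^i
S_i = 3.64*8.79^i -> [3.64, 32.0, 281.24, 2472.11, 21729.86]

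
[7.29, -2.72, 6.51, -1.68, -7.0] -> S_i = Random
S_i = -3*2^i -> [-3, -6, -12, -24, -48]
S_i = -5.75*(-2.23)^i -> [-5.75, 12.82, -28.59, 63.77, -142.2]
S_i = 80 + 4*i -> [80, 84, 88, 92, 96]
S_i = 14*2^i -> [14, 28, 56, 112, 224]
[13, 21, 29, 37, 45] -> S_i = 13 + 8*i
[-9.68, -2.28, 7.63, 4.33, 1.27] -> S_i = Random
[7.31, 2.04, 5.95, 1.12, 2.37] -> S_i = Random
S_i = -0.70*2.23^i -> [-0.7, -1.56, -3.48, -7.76, -17.31]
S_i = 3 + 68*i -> [3, 71, 139, 207, 275]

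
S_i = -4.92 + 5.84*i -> [-4.92, 0.92, 6.76, 12.6, 18.44]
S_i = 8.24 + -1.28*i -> [8.24, 6.96, 5.68, 4.4, 3.12]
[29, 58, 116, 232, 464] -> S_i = 29*2^i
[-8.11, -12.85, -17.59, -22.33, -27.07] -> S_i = -8.11 + -4.74*i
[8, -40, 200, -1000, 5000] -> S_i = 8*-5^i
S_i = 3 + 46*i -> [3, 49, 95, 141, 187]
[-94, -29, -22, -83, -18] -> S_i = Random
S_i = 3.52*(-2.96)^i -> [3.52, -10.42, 30.84, -91.29, 270.22]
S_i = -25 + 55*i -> [-25, 30, 85, 140, 195]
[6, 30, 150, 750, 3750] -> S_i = 6*5^i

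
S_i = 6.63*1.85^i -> [6.63, 12.27, 22.69, 41.98, 77.66]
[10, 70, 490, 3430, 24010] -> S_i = 10*7^i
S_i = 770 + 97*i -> [770, 867, 964, 1061, 1158]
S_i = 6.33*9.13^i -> [6.33, 57.79, 527.65, 4817.44, 43983.2]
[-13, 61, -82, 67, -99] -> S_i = Random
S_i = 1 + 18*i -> [1, 19, 37, 55, 73]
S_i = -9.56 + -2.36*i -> [-9.56, -11.92, -14.28, -16.64, -19.0]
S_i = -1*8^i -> [-1, -8, -64, -512, -4096]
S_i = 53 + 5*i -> [53, 58, 63, 68, 73]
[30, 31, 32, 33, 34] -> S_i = 30 + 1*i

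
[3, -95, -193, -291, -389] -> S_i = 3 + -98*i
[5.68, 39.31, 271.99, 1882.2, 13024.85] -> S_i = 5.68*6.92^i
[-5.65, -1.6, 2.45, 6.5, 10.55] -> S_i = -5.65 + 4.05*i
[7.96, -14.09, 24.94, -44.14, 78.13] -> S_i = 7.96*(-1.77)^i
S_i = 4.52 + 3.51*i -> [4.52, 8.03, 11.54, 15.05, 18.56]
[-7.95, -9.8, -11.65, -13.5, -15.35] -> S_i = -7.95 + -1.85*i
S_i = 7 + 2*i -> [7, 9, 11, 13, 15]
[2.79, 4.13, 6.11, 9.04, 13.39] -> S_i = 2.79*1.48^i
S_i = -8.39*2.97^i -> [-8.39, -24.92, -74.01, -219.8, -652.81]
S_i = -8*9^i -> [-8, -72, -648, -5832, -52488]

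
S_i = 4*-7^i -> [4, -28, 196, -1372, 9604]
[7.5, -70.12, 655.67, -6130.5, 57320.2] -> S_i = 7.50*(-9.35)^i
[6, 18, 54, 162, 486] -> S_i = 6*3^i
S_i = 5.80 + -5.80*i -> [5.8, 0.0, -5.8, -11.6, -17.4]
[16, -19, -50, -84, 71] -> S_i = Random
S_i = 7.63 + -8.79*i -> [7.63, -1.16, -9.95, -18.74, -27.53]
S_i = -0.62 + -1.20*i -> [-0.62, -1.82, -3.02, -4.22, -5.42]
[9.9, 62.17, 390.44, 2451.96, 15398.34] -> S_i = 9.90*6.28^i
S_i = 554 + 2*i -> [554, 556, 558, 560, 562]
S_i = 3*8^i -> [3, 24, 192, 1536, 12288]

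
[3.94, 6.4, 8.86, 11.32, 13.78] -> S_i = 3.94 + 2.46*i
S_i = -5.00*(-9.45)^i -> [-5.0, 47.25, -446.51, 4219.54, -39874.68]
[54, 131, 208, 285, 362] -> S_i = 54 + 77*i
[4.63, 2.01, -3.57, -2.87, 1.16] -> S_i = Random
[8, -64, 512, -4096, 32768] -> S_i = 8*-8^i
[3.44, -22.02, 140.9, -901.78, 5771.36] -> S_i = 3.44*(-6.40)^i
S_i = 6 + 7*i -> [6, 13, 20, 27, 34]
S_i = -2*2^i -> [-2, -4, -8, -16, -32]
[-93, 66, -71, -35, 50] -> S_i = Random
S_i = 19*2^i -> [19, 38, 76, 152, 304]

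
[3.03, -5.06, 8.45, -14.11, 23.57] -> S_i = 3.03*(-1.67)^i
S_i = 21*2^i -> [21, 42, 84, 168, 336]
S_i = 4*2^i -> [4, 8, 16, 32, 64]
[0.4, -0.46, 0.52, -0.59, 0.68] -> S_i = 0.40*(-1.14)^i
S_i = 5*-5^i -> [5, -25, 125, -625, 3125]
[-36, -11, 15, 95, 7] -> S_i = Random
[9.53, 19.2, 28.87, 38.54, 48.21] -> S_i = 9.53 + 9.67*i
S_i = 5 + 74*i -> [5, 79, 153, 227, 301]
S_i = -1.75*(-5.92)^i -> [-1.75, 10.36, -61.33, 363.08, -2149.44]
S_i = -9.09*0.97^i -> [-9.09, -8.82, -8.55, -8.3, -8.05]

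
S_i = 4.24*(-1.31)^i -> [4.24, -5.55, 7.28, -9.53, 12.49]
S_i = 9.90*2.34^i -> [9.9, 23.17, 54.21, 126.85, 296.82]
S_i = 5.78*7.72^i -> [5.78, 44.62, 344.48, 2659.38, 20530.38]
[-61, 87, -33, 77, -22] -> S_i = Random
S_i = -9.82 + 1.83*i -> [-9.82, -7.99, -6.16, -4.33, -2.5]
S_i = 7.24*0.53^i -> [7.24, 3.84, 2.03, 1.08, 0.57]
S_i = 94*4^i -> [94, 376, 1504, 6016, 24064]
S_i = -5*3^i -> [-5, -15, -45, -135, -405]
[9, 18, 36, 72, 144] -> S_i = 9*2^i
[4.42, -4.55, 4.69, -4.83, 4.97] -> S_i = 4.42*(-1.03)^i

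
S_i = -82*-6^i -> [-82, 492, -2952, 17712, -106272]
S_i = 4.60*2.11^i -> [4.6, 9.71, 20.48, 43.21, 91.18]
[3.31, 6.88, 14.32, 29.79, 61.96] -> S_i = 3.31*2.08^i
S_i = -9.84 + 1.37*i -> [-9.84, -8.47, -7.1, -5.73, -4.36]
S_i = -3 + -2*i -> [-3, -5, -7, -9, -11]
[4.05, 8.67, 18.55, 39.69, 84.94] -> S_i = 4.05*2.14^i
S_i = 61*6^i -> [61, 366, 2196, 13176, 79056]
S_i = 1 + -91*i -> [1, -90, -181, -272, -363]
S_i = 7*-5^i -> [7, -35, 175, -875, 4375]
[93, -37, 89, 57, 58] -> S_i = Random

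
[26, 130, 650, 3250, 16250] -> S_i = 26*5^i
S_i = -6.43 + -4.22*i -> [-6.43, -10.65, -14.87, -19.09, -23.31]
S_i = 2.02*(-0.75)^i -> [2.02, -1.52, 1.14, -0.85, 0.64]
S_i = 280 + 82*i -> [280, 362, 444, 526, 608]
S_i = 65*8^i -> [65, 520, 4160, 33280, 266240]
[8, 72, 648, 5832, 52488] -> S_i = 8*9^i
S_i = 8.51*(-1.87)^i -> [8.51, -15.91, 29.76, -55.65, 104.06]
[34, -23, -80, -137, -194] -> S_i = 34 + -57*i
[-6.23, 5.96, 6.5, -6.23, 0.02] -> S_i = Random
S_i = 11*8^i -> [11, 88, 704, 5632, 45056]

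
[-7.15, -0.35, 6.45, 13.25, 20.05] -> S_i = -7.15 + 6.80*i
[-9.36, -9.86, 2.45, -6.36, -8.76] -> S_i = Random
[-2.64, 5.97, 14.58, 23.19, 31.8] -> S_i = -2.64 + 8.61*i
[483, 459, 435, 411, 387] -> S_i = 483 + -24*i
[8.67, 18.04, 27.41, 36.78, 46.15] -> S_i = 8.67 + 9.37*i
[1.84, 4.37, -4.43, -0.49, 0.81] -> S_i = Random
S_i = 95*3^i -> [95, 285, 855, 2565, 7695]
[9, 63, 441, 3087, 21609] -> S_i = 9*7^i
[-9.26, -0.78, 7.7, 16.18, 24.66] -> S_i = -9.26 + 8.48*i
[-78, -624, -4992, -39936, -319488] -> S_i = -78*8^i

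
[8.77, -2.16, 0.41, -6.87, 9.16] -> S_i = Random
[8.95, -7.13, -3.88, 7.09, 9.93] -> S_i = Random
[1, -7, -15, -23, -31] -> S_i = 1 + -8*i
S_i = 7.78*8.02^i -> [7.78, 62.4, 500.41, 4013.31, 32186.75]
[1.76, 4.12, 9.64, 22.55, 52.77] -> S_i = 1.76*2.34^i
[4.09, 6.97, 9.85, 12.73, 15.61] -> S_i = 4.09 + 2.88*i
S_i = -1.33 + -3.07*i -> [-1.33, -4.4, -7.47, -10.54, -13.61]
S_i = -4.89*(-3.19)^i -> [-4.89, 15.6, -49.76, 158.74, -506.37]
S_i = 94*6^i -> [94, 564, 3384, 20304, 121824]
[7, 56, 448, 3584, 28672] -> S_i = 7*8^i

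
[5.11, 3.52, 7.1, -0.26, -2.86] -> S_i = Random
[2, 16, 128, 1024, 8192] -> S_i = 2*8^i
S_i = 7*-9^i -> [7, -63, 567, -5103, 45927]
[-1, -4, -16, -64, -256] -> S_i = -1*4^i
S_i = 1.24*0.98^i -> [1.24, 1.22, 1.19, 1.17, 1.14]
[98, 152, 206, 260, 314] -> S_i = 98 + 54*i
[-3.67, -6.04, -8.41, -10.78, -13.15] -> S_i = -3.67 + -2.37*i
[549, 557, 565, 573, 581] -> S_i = 549 + 8*i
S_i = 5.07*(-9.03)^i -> [5.07, -45.78, 413.41, -3733.11, 33710.02]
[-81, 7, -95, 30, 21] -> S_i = Random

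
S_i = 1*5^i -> [1, 5, 25, 125, 625]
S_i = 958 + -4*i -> [958, 954, 950, 946, 942]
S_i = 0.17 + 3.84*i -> [0.17, 4.01, 7.85, 11.69, 15.53]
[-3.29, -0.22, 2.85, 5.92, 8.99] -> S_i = -3.29 + 3.07*i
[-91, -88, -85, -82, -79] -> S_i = -91 + 3*i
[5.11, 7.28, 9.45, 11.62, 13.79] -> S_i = 5.11 + 2.17*i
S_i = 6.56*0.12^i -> [6.56, 0.79, 0.09, 0.01, 0.0]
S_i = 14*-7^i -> [14, -98, 686, -4802, 33614]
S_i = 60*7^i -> [60, 420, 2940, 20580, 144060]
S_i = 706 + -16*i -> [706, 690, 674, 658, 642]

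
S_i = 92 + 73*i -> [92, 165, 238, 311, 384]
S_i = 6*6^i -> [6, 36, 216, 1296, 7776]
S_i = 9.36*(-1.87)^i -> [9.36, -17.5, 32.73, -61.21, 114.46]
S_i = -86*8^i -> [-86, -688, -5504, -44032, -352256]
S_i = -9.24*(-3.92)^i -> [-9.24, 36.22, -141.99, 556.58, -2181.81]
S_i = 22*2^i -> [22, 44, 88, 176, 352]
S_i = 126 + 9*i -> [126, 135, 144, 153, 162]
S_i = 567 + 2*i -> [567, 569, 571, 573, 575]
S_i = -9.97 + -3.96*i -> [-9.97, -13.93, -17.89, -21.85, -25.81]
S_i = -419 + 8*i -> [-419, -411, -403, -395, -387]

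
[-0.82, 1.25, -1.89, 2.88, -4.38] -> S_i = -0.82*(-1.52)^i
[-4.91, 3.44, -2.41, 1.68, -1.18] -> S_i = -4.91*(-0.70)^i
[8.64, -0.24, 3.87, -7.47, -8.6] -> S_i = Random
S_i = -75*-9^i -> [-75, 675, -6075, 54675, -492075]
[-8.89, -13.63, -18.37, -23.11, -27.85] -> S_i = -8.89 + -4.74*i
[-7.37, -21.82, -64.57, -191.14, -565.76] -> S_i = -7.37*2.96^i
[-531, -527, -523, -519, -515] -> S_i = -531 + 4*i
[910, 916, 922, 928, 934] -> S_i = 910 + 6*i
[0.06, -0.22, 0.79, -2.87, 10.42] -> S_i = 0.06*(-3.63)^i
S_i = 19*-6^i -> [19, -114, 684, -4104, 24624]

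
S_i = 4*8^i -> [4, 32, 256, 2048, 16384]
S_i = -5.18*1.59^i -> [-5.18, -8.24, -13.1, -20.82, -33.11]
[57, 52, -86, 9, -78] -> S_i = Random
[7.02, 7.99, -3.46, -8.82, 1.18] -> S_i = Random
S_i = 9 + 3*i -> [9, 12, 15, 18, 21]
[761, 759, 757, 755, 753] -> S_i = 761 + -2*i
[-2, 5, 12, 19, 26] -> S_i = -2 + 7*i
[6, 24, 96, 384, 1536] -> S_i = 6*4^i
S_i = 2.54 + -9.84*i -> [2.54, -7.3, -17.14, -26.98, -36.82]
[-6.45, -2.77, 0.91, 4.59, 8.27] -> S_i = -6.45 + 3.68*i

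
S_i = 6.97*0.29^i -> [6.97, 2.02, 0.59, 0.17, 0.05]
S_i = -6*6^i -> [-6, -36, -216, -1296, -7776]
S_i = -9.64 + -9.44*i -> [-9.64, -19.08, -28.52, -37.96, -47.4]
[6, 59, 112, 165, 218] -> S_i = 6 + 53*i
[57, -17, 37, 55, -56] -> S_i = Random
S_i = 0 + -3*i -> [0, -3, -6, -9, -12]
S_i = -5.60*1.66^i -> [-5.6, -9.3, -15.43, -25.62, -42.52]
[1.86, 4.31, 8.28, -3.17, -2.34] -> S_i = Random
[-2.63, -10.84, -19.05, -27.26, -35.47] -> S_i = -2.63 + -8.21*i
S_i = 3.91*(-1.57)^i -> [3.91, -6.14, 9.64, -15.13, 23.76]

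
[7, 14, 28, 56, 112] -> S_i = 7*2^i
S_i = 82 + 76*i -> [82, 158, 234, 310, 386]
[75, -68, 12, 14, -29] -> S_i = Random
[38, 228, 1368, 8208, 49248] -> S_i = 38*6^i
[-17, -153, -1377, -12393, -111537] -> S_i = -17*9^i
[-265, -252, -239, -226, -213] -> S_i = -265 + 13*i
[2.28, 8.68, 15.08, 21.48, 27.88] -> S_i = 2.28 + 6.40*i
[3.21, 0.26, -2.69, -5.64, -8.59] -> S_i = 3.21 + -2.95*i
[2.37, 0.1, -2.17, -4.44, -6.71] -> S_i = 2.37 + -2.27*i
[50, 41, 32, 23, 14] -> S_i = 50 + -9*i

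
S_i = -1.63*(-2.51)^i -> [-1.63, 4.09, -10.27, 25.78, -64.7]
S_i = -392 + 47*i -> [-392, -345, -298, -251, -204]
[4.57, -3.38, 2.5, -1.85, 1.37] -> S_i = 4.57*(-0.74)^i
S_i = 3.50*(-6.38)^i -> [3.5, -22.33, 142.47, -908.93, 5798.97]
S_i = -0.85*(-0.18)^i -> [-0.85, 0.15, -0.03, 0.0, -0.0]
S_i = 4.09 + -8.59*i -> [4.09, -4.5, -13.09, -21.68, -30.27]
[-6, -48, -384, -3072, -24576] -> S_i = -6*8^i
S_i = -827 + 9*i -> [-827, -818, -809, -800, -791]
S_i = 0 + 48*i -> [0, 48, 96, 144, 192]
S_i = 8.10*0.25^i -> [8.1, 2.02, 0.51, 0.13, 0.03]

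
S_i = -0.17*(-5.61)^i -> [-0.17, 0.95, -5.35, 30.01, -168.38]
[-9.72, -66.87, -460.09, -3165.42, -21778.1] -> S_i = -9.72*6.88^i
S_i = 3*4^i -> [3, 12, 48, 192, 768]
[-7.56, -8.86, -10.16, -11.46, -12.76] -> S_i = -7.56 + -1.30*i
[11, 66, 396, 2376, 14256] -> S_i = 11*6^i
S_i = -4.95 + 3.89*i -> [-4.95, -1.06, 2.83, 6.72, 10.61]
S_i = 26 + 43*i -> [26, 69, 112, 155, 198]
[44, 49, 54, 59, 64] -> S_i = 44 + 5*i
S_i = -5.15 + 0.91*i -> [-5.15, -4.24, -3.33, -2.42, -1.51]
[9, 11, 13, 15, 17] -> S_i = 9 + 2*i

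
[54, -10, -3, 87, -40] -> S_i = Random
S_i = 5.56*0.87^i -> [5.56, 4.84, 4.21, 3.66, 3.19]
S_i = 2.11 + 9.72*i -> [2.11, 11.83, 21.55, 31.27, 40.99]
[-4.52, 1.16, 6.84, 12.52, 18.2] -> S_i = -4.52 + 5.68*i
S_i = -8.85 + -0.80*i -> [-8.85, -9.65, -10.45, -11.25, -12.05]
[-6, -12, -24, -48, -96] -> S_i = -6*2^i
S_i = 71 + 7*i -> [71, 78, 85, 92, 99]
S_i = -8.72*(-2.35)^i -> [-8.72, 20.49, -48.16, 113.17, -265.94]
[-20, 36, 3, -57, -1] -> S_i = Random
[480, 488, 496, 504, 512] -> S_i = 480 + 8*i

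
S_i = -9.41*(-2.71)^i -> [-9.41, 25.5, -69.11, 187.28, -507.54]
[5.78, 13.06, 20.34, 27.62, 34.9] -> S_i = 5.78 + 7.28*i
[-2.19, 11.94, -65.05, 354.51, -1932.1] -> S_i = -2.19*(-5.45)^i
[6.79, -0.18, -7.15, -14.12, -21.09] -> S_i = 6.79 + -6.97*i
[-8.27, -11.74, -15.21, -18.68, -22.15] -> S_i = -8.27 + -3.47*i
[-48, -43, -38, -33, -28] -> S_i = -48 + 5*i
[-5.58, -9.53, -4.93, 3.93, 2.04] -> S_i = Random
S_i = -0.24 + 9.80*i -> [-0.24, 9.56, 19.36, 29.16, 38.96]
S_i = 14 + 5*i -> [14, 19, 24, 29, 34]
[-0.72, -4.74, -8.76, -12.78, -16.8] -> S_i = -0.72 + -4.02*i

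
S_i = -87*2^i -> [-87, -174, -348, -696, -1392]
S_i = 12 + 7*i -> [12, 19, 26, 33, 40]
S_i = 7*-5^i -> [7, -35, 175, -875, 4375]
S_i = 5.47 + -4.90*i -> [5.47, 0.57, -4.33, -9.23, -14.13]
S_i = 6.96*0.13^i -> [6.96, 0.9, 0.12, 0.02, 0.0]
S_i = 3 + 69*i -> [3, 72, 141, 210, 279]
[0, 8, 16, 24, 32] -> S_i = 0 + 8*i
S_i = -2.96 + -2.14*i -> [-2.96, -5.1, -7.24, -9.38, -11.52]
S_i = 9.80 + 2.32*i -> [9.8, 12.12, 14.44, 16.76, 19.08]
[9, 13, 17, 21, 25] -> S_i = 9 + 4*i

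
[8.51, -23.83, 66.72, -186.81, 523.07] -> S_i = 8.51*(-2.80)^i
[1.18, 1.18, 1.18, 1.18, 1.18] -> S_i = 1.18*1.00^i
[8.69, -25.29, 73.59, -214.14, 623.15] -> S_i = 8.69*(-2.91)^i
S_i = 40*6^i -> [40, 240, 1440, 8640, 51840]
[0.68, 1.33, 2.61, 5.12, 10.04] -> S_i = 0.68*1.96^i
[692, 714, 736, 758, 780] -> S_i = 692 + 22*i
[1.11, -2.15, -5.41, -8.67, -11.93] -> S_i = 1.11 + -3.26*i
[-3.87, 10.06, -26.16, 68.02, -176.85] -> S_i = -3.87*(-2.60)^i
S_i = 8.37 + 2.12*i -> [8.37, 10.49, 12.61, 14.73, 16.85]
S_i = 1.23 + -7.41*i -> [1.23, -6.18, -13.59, -21.0, -28.41]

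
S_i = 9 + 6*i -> [9, 15, 21, 27, 33]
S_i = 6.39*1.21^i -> [6.39, 7.73, 9.36, 11.32, 13.7]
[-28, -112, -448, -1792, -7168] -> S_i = -28*4^i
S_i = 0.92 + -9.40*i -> [0.92, -8.48, -17.88, -27.28, -36.68]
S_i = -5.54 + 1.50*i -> [-5.54, -4.04, -2.54, -1.04, 0.46]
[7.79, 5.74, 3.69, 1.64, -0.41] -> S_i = 7.79 + -2.05*i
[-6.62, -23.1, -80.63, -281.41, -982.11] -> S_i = -6.62*3.49^i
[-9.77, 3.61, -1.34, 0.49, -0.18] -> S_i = -9.77*(-0.37)^i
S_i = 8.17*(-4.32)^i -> [8.17, -35.29, 152.47, -658.68, 2845.49]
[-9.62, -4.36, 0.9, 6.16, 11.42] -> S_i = -9.62 + 5.26*i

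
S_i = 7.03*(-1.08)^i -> [7.03, -7.59, 8.2, -8.86, 9.56]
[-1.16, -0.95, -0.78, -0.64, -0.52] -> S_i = -1.16*0.82^i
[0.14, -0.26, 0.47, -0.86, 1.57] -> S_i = 0.14*(-1.83)^i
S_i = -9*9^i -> [-9, -81, -729, -6561, -59049]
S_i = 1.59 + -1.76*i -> [1.59, -0.17, -1.93, -3.69, -5.45]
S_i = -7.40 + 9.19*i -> [-7.4, 1.79, 10.98, 20.17, 29.36]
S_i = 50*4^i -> [50, 200, 800, 3200, 12800]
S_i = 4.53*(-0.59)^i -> [4.53, -2.67, 1.58, -0.93, 0.55]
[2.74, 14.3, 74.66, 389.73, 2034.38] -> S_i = 2.74*5.22^i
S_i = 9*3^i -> [9, 27, 81, 243, 729]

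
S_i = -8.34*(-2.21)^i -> [-8.34, 18.43, -40.73, 90.02, -198.95]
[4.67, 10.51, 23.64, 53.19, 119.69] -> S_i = 4.67*2.25^i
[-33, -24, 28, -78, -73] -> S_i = Random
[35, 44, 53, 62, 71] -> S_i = 35 + 9*i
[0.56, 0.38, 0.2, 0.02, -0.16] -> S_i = 0.56 + -0.18*i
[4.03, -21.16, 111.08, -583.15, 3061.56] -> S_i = 4.03*(-5.25)^i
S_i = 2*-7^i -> [2, -14, 98, -686, 4802]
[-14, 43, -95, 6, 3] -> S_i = Random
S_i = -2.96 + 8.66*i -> [-2.96, 5.7, 14.36, 23.02, 31.68]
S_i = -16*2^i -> [-16, -32, -64, -128, -256]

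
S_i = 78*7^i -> [78, 546, 3822, 26754, 187278]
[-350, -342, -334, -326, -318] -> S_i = -350 + 8*i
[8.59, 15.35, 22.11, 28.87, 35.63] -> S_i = 8.59 + 6.76*i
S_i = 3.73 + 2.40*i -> [3.73, 6.13, 8.53, 10.93, 13.33]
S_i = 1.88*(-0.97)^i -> [1.88, -1.82, 1.77, -1.72, 1.66]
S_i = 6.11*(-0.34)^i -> [6.11, -2.08, 0.71, -0.24, 0.08]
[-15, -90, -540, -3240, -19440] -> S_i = -15*6^i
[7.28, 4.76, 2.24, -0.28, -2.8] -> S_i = 7.28 + -2.52*i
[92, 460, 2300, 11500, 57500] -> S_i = 92*5^i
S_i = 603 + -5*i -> [603, 598, 593, 588, 583]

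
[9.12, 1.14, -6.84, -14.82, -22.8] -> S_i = 9.12 + -7.98*i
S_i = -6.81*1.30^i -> [-6.81, -8.85, -11.51, -14.96, -19.45]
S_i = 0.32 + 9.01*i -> [0.32, 9.33, 18.34, 27.35, 36.36]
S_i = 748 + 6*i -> [748, 754, 760, 766, 772]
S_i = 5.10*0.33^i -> [5.1, 1.68, 0.56, 0.18, 0.06]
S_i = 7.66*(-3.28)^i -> [7.66, -25.12, 82.41, -270.3, 886.59]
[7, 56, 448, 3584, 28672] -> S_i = 7*8^i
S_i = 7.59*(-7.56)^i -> [7.59, -57.38, 433.8, -3279.5, 24792.99]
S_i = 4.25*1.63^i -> [4.25, 6.93, 11.29, 18.41, 30.0]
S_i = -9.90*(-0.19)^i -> [-9.9, 1.88, -0.36, 0.07, -0.01]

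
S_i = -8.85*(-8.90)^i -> [-8.85, 78.76, -701.01, 6238.98, -55526.88]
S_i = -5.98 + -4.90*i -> [-5.98, -10.88, -15.78, -20.68, -25.58]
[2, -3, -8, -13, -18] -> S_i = 2 + -5*i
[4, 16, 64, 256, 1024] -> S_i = 4*4^i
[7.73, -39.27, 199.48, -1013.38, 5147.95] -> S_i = 7.73*(-5.08)^i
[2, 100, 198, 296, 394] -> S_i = 2 + 98*i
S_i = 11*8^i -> [11, 88, 704, 5632, 45056]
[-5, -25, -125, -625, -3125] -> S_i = -5*5^i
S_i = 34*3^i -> [34, 102, 306, 918, 2754]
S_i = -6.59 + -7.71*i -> [-6.59, -14.3, -22.01, -29.72, -37.43]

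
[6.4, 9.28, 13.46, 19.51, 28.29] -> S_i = 6.40*1.45^i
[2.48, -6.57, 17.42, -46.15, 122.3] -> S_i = 2.48*(-2.65)^i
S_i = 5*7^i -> [5, 35, 245, 1715, 12005]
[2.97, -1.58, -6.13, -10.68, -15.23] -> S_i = 2.97 + -4.55*i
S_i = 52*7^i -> [52, 364, 2548, 17836, 124852]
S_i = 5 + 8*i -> [5, 13, 21, 29, 37]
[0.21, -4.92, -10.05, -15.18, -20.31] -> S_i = 0.21 + -5.13*i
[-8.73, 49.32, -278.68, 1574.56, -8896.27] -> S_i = -8.73*(-5.65)^i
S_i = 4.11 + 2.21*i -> [4.11, 6.32, 8.53, 10.74, 12.95]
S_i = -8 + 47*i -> [-8, 39, 86, 133, 180]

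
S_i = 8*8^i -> [8, 64, 512, 4096, 32768]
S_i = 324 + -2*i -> [324, 322, 320, 318, 316]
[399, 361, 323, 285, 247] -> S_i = 399 + -38*i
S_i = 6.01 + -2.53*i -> [6.01, 3.48, 0.95, -1.58, -4.11]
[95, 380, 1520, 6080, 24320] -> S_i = 95*4^i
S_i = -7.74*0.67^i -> [-7.74, -5.19, -3.47, -2.33, -1.56]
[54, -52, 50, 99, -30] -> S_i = Random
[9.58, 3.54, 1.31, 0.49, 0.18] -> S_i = 9.58*0.37^i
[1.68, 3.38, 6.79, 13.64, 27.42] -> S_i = 1.68*2.01^i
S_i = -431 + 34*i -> [-431, -397, -363, -329, -295]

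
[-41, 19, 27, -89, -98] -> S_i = Random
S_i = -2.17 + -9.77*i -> [-2.17, -11.94, -21.71, -31.48, -41.25]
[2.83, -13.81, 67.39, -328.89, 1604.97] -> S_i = 2.83*(-4.88)^i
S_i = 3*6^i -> [3, 18, 108, 648, 3888]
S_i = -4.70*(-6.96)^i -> [-4.7, 32.71, -227.68, 1584.62, -11028.97]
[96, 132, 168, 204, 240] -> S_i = 96 + 36*i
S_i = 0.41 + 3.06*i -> [0.41, 3.47, 6.53, 9.59, 12.65]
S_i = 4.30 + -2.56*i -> [4.3, 1.74, -0.82, -3.38, -5.94]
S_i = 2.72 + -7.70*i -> [2.72, -4.98, -12.68, -20.38, -28.08]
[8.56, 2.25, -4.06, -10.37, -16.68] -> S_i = 8.56 + -6.31*i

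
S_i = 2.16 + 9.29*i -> [2.16, 11.45, 20.74, 30.03, 39.32]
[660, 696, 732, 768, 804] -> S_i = 660 + 36*i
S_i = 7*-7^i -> [7, -49, 343, -2401, 16807]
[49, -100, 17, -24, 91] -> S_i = Random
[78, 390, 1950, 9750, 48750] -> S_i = 78*5^i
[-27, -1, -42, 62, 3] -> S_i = Random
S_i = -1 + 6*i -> [-1, 5, 11, 17, 23]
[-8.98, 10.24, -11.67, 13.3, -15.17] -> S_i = -8.98*(-1.14)^i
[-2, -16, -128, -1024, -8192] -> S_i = -2*8^i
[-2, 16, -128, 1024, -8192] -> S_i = -2*-8^i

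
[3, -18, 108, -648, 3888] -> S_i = 3*-6^i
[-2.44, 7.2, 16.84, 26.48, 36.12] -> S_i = -2.44 + 9.64*i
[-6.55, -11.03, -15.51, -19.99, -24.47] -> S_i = -6.55 + -4.48*i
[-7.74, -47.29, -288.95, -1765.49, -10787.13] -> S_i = -7.74*6.11^i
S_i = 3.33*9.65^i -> [3.33, 32.13, 310.1, 2992.44, 28877.09]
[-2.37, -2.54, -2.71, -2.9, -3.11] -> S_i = -2.37*1.07^i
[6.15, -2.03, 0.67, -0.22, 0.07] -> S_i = 6.15*(-0.33)^i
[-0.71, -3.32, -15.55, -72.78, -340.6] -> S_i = -0.71*4.68^i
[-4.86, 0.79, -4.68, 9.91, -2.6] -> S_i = Random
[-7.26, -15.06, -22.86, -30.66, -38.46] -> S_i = -7.26 + -7.80*i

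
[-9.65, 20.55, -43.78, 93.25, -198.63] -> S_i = -9.65*(-2.13)^i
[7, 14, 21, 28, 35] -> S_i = 7 + 7*i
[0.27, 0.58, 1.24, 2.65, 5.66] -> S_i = 0.27*2.14^i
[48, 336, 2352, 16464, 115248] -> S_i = 48*7^i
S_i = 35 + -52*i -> [35, -17, -69, -121, -173]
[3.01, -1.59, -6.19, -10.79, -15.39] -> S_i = 3.01 + -4.60*i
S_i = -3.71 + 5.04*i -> [-3.71, 1.33, 6.37, 11.41, 16.45]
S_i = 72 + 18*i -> [72, 90, 108, 126, 144]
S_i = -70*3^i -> [-70, -210, -630, -1890, -5670]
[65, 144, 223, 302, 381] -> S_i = 65 + 79*i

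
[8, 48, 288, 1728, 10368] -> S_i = 8*6^i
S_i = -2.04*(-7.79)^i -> [-2.04, 15.89, -123.8, 964.37, -7512.42]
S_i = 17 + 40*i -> [17, 57, 97, 137, 177]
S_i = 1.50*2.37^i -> [1.5, 3.56, 8.43, 19.97, 47.32]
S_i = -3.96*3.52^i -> [-3.96, -13.94, -49.07, -172.71, -607.95]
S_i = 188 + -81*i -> [188, 107, 26, -55, -136]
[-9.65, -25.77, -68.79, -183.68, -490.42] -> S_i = -9.65*2.67^i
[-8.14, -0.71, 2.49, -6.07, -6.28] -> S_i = Random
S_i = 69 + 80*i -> [69, 149, 229, 309, 389]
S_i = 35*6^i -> [35, 210, 1260, 7560, 45360]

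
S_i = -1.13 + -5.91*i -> [-1.13, -7.04, -12.95, -18.86, -24.77]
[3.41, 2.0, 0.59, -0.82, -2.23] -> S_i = 3.41 + -1.41*i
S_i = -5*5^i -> [-5, -25, -125, -625, -3125]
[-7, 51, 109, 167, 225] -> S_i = -7 + 58*i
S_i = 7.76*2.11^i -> [7.76, 16.37, 34.55, 72.9, 153.81]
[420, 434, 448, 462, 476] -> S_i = 420 + 14*i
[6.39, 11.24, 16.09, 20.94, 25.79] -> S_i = 6.39 + 4.85*i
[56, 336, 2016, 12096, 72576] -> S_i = 56*6^i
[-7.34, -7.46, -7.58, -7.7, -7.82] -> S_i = -7.34 + -0.12*i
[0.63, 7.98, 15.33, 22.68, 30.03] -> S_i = 0.63 + 7.35*i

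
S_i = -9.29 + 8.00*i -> [-9.29, -1.29, 6.71, 14.71, 22.71]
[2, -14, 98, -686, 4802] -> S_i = 2*-7^i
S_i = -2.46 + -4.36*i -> [-2.46, -6.82, -11.18, -15.54, -19.9]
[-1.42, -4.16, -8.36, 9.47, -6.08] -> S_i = Random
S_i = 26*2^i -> [26, 52, 104, 208, 416]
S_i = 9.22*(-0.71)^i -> [9.22, -6.55, 4.65, -3.3, 2.34]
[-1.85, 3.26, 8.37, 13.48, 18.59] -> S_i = -1.85 + 5.11*i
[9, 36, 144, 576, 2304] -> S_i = 9*4^i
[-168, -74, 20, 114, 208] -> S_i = -168 + 94*i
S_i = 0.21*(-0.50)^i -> [0.21, -0.1, 0.05, -0.03, 0.01]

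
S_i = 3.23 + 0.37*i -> [3.23, 3.6, 3.97, 4.34, 4.71]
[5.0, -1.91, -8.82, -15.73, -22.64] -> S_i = 5.00 + -6.91*i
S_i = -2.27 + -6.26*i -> [-2.27, -8.53, -14.79, -21.05, -27.31]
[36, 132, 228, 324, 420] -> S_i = 36 + 96*i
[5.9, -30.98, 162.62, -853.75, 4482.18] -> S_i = 5.90*(-5.25)^i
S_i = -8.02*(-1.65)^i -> [-8.02, 13.23, -21.83, 36.03, -59.44]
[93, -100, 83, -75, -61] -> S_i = Random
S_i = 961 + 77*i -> [961, 1038, 1115, 1192, 1269]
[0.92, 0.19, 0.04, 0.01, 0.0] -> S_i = 0.92*0.21^i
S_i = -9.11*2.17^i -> [-9.11, -19.77, -42.9, -93.09, -202.0]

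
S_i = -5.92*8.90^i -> [-5.92, -52.69, -468.92, -4173.42, -37143.41]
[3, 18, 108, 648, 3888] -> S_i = 3*6^i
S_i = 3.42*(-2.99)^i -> [3.42, -10.23, 30.58, -91.42, 273.34]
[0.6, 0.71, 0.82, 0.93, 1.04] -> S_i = 0.60 + 0.11*i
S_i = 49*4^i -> [49, 196, 784, 3136, 12544]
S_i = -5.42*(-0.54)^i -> [-5.42, 2.93, -1.58, 0.85, -0.46]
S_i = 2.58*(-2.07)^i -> [2.58, -5.34, 11.06, -22.88, 47.37]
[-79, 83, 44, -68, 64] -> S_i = Random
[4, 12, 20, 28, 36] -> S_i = 4 + 8*i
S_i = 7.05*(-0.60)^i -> [7.05, -4.23, 2.54, -1.52, 0.91]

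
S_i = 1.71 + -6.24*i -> [1.71, -4.53, -10.77, -17.01, -23.25]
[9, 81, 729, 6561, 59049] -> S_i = 9*9^i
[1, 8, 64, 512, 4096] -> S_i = 1*8^i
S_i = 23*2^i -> [23, 46, 92, 184, 368]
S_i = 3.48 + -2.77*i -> [3.48, 0.71, -2.06, -4.83, -7.6]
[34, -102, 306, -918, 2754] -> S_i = 34*-3^i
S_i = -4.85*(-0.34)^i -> [-4.85, 1.65, -0.56, 0.19, -0.06]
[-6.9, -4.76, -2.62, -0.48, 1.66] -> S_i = -6.90 + 2.14*i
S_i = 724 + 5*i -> [724, 729, 734, 739, 744]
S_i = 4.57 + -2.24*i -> [4.57, 2.33, 0.09, -2.15, -4.39]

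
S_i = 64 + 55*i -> [64, 119, 174, 229, 284]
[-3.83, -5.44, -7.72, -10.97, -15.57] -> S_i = -3.83*1.42^i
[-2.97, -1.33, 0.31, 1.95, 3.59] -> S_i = -2.97 + 1.64*i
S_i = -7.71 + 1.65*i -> [-7.71, -6.06, -4.41, -2.76, -1.11]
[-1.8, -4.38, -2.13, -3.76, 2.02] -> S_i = Random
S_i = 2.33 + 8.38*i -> [2.33, 10.71, 19.09, 27.47, 35.85]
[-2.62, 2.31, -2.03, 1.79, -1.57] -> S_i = -2.62*(-0.88)^i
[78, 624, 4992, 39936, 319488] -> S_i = 78*8^i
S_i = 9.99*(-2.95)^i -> [9.99, -29.47, 86.94, -256.47, 756.58]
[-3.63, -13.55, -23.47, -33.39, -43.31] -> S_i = -3.63 + -9.92*i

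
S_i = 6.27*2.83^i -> [6.27, 17.74, 50.22, 142.11, 402.17]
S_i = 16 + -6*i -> [16, 10, 4, -2, -8]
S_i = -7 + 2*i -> [-7, -5, -3, -1, 1]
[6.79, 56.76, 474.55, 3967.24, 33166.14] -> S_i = 6.79*8.36^i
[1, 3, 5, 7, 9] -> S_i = 1 + 2*i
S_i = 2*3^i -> [2, 6, 18, 54, 162]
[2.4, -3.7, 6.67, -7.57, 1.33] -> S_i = Random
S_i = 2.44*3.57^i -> [2.44, 8.71, 31.1, 111.02, 396.34]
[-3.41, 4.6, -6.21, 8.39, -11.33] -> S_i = -3.41*(-1.35)^i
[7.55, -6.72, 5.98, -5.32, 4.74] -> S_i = 7.55*(-0.89)^i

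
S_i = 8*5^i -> [8, 40, 200, 1000, 5000]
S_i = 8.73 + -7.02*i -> [8.73, 1.71, -5.31, -12.33, -19.35]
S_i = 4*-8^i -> [4, -32, 256, -2048, 16384]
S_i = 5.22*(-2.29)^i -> [5.22, -11.95, 27.37, -62.69, 143.55]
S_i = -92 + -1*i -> [-92, -93, -94, -95, -96]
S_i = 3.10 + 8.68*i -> [3.1, 11.78, 20.46, 29.14, 37.82]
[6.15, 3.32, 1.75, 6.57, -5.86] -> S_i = Random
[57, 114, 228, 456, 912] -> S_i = 57*2^i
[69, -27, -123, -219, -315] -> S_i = 69 + -96*i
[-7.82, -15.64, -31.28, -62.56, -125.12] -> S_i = -7.82*2.00^i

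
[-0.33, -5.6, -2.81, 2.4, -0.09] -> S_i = Random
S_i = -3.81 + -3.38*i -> [-3.81, -7.19, -10.57, -13.95, -17.33]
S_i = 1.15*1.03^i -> [1.15, 1.18, 1.22, 1.26, 1.29]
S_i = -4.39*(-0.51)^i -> [-4.39, 2.24, -1.14, 0.58, -0.3]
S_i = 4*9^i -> [4, 36, 324, 2916, 26244]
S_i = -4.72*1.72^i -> [-4.72, -8.12, -13.96, -24.02, -41.31]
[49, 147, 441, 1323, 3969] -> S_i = 49*3^i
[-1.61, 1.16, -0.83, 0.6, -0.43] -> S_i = -1.61*(-0.72)^i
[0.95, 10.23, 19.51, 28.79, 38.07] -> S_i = 0.95 + 9.28*i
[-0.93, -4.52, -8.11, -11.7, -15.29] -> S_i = -0.93 + -3.59*i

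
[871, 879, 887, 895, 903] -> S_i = 871 + 8*i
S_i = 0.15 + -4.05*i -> [0.15, -3.9, -7.95, -12.0, -16.05]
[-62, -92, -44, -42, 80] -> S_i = Random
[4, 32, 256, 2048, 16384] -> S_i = 4*8^i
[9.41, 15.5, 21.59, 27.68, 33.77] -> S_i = 9.41 + 6.09*i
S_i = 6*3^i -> [6, 18, 54, 162, 486]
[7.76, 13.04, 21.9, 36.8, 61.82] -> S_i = 7.76*1.68^i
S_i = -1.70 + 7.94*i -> [-1.7, 6.24, 14.18, 22.12, 30.06]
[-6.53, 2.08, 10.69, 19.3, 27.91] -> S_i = -6.53 + 8.61*i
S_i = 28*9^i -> [28, 252, 2268, 20412, 183708]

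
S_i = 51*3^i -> [51, 153, 459, 1377, 4131]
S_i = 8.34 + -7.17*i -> [8.34, 1.17, -6.0, -13.17, -20.34]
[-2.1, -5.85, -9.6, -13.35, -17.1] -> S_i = -2.10 + -3.75*i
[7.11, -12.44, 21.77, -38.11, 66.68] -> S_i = 7.11*(-1.75)^i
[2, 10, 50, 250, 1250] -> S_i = 2*5^i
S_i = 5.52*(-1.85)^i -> [5.52, -10.21, 18.89, -34.95, 64.66]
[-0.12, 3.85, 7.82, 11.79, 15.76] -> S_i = -0.12 + 3.97*i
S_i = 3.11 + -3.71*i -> [3.11, -0.6, -4.31, -8.02, -11.73]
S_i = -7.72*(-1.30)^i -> [-7.72, 10.04, -13.05, 16.96, -22.05]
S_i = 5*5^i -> [5, 25, 125, 625, 3125]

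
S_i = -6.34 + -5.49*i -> [-6.34, -11.83, -17.32, -22.81, -28.3]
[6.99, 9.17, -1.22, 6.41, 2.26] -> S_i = Random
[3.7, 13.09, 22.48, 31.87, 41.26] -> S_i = 3.70 + 9.39*i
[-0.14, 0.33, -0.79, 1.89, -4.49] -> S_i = -0.14*(-2.38)^i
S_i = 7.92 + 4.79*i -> [7.92, 12.71, 17.5, 22.29, 27.08]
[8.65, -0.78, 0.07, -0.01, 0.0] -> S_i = 8.65*(-0.09)^i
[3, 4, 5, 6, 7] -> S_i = 3 + 1*i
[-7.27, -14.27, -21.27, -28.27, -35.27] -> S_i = -7.27 + -7.00*i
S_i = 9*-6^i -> [9, -54, 324, -1944, 11664]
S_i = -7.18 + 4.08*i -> [-7.18, -3.1, 0.98, 5.06, 9.14]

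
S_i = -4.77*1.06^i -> [-4.77, -5.06, -5.36, -5.68, -6.02]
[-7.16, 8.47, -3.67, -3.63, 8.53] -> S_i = Random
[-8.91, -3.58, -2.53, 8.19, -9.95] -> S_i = Random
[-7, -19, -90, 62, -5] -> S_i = Random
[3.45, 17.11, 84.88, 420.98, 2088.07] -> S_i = 3.45*4.96^i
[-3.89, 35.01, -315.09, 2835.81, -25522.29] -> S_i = -3.89*(-9.00)^i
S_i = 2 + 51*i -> [2, 53, 104, 155, 206]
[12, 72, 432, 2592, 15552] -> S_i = 12*6^i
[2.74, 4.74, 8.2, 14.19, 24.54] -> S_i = 2.74*1.73^i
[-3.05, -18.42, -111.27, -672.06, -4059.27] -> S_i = -3.05*6.04^i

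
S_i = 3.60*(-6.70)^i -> [3.6, -24.12, 161.6, -1082.75, 7254.4]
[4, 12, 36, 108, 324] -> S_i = 4*3^i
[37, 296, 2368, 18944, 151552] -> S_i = 37*8^i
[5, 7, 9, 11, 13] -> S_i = 5 + 2*i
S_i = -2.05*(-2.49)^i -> [-2.05, 5.1, -12.71, 31.65, -78.8]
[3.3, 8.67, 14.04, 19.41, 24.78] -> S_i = 3.30 + 5.37*i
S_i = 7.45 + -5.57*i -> [7.45, 1.88, -3.69, -9.26, -14.83]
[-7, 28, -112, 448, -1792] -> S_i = -7*-4^i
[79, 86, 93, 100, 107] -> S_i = 79 + 7*i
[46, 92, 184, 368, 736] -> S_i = 46*2^i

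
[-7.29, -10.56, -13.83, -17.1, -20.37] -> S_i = -7.29 + -3.27*i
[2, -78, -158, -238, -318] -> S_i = 2 + -80*i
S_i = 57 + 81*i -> [57, 138, 219, 300, 381]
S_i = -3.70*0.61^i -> [-3.7, -2.26, -1.38, -0.84, -0.51]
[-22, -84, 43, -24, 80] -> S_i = Random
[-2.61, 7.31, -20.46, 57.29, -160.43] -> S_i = -2.61*(-2.80)^i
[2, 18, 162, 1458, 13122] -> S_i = 2*9^i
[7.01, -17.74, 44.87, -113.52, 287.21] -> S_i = 7.01*(-2.53)^i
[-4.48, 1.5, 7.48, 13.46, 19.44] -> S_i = -4.48 + 5.98*i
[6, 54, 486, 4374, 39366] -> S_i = 6*9^i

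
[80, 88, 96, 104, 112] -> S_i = 80 + 8*i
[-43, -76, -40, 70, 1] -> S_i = Random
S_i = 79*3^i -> [79, 237, 711, 2133, 6399]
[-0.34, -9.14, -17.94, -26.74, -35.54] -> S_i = -0.34 + -8.80*i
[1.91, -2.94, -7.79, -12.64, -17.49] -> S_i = 1.91 + -4.85*i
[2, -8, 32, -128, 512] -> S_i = 2*-4^i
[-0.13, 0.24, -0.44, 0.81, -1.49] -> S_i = -0.13*(-1.84)^i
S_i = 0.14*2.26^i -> [0.14, 0.32, 0.72, 1.62, 3.65]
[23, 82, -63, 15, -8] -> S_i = Random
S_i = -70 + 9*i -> [-70, -61, -52, -43, -34]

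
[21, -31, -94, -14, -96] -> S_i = Random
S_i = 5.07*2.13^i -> [5.07, 10.8, 23.0, 48.99, 104.36]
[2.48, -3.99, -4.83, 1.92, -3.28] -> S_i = Random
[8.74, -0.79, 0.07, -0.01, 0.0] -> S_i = 8.74*(-0.09)^i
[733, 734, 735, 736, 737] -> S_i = 733 + 1*i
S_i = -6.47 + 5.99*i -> [-6.47, -0.48, 5.51, 11.5, 17.49]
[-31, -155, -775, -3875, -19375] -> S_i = -31*5^i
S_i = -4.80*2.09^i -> [-4.8, -10.03, -20.97, -43.82, -91.59]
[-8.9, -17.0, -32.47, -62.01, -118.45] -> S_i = -8.90*1.91^i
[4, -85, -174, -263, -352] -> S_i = 4 + -89*i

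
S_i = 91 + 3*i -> [91, 94, 97, 100, 103]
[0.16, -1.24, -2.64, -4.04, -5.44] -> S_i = 0.16 + -1.40*i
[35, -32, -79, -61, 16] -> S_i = Random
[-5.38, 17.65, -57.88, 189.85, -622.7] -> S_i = -5.38*(-3.28)^i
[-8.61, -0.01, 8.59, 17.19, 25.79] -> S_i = -8.61 + 8.60*i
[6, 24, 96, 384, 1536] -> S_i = 6*4^i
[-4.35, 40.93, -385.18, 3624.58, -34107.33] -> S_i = -4.35*(-9.41)^i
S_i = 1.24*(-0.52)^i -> [1.24, -0.64, 0.34, -0.17, 0.09]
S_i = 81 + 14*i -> [81, 95, 109, 123, 137]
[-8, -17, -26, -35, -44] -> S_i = -8 + -9*i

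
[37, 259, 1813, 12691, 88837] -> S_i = 37*7^i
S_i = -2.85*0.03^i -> [-2.85, -0.09, -0.0, -0.0, -0.0]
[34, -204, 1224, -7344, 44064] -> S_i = 34*-6^i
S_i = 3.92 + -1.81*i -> [3.92, 2.11, 0.3, -1.51, -3.32]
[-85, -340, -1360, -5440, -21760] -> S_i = -85*4^i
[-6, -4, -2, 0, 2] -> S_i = -6 + 2*i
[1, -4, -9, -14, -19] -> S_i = 1 + -5*i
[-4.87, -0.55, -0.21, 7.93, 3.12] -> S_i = Random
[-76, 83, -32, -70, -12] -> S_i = Random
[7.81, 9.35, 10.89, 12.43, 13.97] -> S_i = 7.81 + 1.54*i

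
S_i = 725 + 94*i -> [725, 819, 913, 1007, 1101]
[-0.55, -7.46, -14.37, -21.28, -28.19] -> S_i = -0.55 + -6.91*i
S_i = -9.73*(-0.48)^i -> [-9.73, 4.67, -2.24, 1.08, -0.52]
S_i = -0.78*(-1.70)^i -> [-0.78, 1.33, -2.25, 3.83, -6.51]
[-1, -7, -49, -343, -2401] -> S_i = -1*7^i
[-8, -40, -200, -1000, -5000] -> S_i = -8*5^i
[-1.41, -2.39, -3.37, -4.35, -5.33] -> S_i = -1.41 + -0.98*i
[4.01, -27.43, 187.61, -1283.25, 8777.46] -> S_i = 4.01*(-6.84)^i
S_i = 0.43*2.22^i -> [0.43, 0.95, 2.12, 4.7, 10.44]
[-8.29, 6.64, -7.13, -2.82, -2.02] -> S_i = Random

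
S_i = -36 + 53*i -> [-36, 17, 70, 123, 176]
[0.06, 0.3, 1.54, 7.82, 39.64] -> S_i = 0.06*5.07^i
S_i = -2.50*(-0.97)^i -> [-2.5, 2.42, -2.35, 2.28, -2.21]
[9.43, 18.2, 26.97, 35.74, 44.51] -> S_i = 9.43 + 8.77*i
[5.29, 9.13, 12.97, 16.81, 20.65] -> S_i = 5.29 + 3.84*i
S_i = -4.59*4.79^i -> [-4.59, -21.99, -105.31, -504.45, -2416.32]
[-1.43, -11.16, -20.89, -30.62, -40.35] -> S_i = -1.43 + -9.73*i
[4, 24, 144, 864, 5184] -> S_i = 4*6^i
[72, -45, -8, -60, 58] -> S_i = Random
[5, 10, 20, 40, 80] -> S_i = 5*2^i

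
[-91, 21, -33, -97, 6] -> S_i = Random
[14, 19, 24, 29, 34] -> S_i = 14 + 5*i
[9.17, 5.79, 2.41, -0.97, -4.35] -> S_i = 9.17 + -3.38*i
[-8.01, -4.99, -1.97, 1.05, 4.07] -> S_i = -8.01 + 3.02*i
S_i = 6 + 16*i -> [6, 22, 38, 54, 70]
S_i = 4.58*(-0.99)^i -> [4.58, -4.53, 4.49, -4.44, 4.4]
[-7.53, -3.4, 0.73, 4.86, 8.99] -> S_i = -7.53 + 4.13*i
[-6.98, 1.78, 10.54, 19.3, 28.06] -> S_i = -6.98 + 8.76*i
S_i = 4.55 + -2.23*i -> [4.55, 2.32, 0.09, -2.14, -4.37]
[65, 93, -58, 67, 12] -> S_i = Random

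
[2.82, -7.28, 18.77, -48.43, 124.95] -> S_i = 2.82*(-2.58)^i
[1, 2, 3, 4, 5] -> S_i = 1 + 1*i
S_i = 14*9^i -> [14, 126, 1134, 10206, 91854]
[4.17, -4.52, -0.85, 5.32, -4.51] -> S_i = Random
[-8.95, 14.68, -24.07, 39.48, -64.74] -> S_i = -8.95*(-1.64)^i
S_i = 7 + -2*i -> [7, 5, 3, 1, -1]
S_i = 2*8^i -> [2, 16, 128, 1024, 8192]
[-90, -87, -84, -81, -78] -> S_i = -90 + 3*i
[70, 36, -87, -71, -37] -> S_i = Random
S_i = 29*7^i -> [29, 203, 1421, 9947, 69629]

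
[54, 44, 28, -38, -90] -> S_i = Random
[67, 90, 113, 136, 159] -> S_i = 67 + 23*i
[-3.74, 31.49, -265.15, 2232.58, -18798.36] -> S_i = -3.74*(-8.42)^i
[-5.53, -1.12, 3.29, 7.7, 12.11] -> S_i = -5.53 + 4.41*i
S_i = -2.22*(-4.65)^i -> [-2.22, 10.32, -48.0, 223.21, -1037.92]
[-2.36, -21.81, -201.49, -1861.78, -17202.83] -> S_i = -2.36*9.24^i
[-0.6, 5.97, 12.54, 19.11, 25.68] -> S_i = -0.60 + 6.57*i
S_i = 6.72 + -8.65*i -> [6.72, -1.93, -10.58, -19.23, -27.88]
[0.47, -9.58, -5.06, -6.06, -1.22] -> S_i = Random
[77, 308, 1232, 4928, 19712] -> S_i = 77*4^i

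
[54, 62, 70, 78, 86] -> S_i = 54 + 8*i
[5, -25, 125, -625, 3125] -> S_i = 5*-5^i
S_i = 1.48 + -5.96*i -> [1.48, -4.48, -10.44, -16.4, -22.36]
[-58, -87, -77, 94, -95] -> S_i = Random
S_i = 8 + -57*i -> [8, -49, -106, -163, -220]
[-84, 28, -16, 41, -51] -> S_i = Random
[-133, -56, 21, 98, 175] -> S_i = -133 + 77*i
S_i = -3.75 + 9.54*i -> [-3.75, 5.79, 15.33, 24.87, 34.41]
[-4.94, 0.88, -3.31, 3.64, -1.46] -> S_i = Random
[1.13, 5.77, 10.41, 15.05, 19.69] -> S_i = 1.13 + 4.64*i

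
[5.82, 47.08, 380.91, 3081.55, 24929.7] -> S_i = 5.82*8.09^i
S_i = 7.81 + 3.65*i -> [7.81, 11.46, 15.11, 18.76, 22.41]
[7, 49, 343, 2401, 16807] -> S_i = 7*7^i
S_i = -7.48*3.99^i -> [-7.48, -29.85, -119.08, -475.14, -1895.8]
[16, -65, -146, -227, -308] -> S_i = 16 + -81*i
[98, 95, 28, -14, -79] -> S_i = Random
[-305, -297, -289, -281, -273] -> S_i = -305 + 8*i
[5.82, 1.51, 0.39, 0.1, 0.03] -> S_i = 5.82*0.26^i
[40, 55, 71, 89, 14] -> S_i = Random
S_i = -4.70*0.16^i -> [-4.7, -0.75, -0.12, -0.02, -0.0]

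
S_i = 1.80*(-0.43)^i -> [1.8, -0.77, 0.33, -0.14, 0.06]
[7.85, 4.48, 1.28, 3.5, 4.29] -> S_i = Random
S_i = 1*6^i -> [1, 6, 36, 216, 1296]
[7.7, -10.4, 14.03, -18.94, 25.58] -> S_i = 7.70*(-1.35)^i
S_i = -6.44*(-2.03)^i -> [-6.44, 13.07, -26.54, 53.87, -109.36]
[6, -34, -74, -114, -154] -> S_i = 6 + -40*i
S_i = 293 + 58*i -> [293, 351, 409, 467, 525]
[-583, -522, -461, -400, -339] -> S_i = -583 + 61*i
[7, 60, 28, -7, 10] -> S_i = Random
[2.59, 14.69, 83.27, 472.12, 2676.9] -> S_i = 2.59*5.67^i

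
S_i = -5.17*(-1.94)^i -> [-5.17, 10.03, -19.46, 37.75, -73.23]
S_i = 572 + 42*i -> [572, 614, 656, 698, 740]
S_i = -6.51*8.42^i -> [-6.51, -54.81, -461.54, -3886.13, -32721.21]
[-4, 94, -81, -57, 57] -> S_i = Random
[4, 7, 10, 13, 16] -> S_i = 4 + 3*i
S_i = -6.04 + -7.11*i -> [-6.04, -13.15, -20.26, -27.37, -34.48]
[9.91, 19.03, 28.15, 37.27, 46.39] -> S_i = 9.91 + 9.12*i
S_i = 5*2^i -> [5, 10, 20, 40, 80]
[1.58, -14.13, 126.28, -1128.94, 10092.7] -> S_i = 1.58*(-8.94)^i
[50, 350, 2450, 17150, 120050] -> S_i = 50*7^i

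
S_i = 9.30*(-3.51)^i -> [9.3, -32.64, 114.58, -402.17, 1411.6]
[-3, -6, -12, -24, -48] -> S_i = -3*2^i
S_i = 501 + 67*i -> [501, 568, 635, 702, 769]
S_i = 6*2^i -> [6, 12, 24, 48, 96]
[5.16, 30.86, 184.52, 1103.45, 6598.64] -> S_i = 5.16*5.98^i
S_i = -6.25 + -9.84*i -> [-6.25, -16.09, -25.93, -35.77, -45.61]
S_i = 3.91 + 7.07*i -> [3.91, 10.98, 18.05, 25.12, 32.19]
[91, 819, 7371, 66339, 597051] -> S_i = 91*9^i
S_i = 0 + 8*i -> [0, 8, 16, 24, 32]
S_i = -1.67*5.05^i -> [-1.67, -8.43, -42.59, -215.08, -1086.13]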